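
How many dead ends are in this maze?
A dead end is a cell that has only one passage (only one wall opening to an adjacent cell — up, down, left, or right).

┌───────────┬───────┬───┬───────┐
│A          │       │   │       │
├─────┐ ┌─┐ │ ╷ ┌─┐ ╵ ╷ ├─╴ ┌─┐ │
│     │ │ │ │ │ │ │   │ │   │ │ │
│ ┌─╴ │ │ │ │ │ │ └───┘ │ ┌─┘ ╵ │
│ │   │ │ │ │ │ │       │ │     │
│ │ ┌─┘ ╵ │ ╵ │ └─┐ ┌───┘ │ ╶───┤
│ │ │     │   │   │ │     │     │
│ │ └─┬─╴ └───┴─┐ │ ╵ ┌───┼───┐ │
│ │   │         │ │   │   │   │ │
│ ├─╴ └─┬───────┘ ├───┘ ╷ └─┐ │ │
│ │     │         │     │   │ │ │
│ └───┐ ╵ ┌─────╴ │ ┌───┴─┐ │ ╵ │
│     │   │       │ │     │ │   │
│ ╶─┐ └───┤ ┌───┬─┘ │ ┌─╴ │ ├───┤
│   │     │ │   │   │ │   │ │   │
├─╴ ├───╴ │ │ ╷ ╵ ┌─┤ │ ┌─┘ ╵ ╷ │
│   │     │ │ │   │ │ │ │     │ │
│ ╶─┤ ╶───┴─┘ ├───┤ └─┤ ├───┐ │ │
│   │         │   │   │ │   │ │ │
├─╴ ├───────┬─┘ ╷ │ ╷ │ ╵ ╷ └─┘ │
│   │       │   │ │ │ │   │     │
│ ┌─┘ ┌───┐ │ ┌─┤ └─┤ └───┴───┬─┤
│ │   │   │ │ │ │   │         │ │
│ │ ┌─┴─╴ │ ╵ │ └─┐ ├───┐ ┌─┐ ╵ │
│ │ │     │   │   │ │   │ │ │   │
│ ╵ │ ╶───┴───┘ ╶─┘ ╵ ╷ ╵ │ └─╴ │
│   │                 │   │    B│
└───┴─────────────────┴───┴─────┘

Checking each cell for number of passages:

Dead ends found at positions:
  (0, 0)
  (0, 12)
  (1, 4)
  (1, 8)
  (1, 14)
  (3, 2)
  (4, 3)
  (4, 7)
  (4, 13)
  (5, 1)
  (8, 5)
  (8, 9)
  (8, 10)
  (8, 12)
  (9, 14)
  (10, 9)
  (11, 3)
  (11, 7)
  (11, 15)
  (12, 8)
  (12, 13)
Total dead ends: 21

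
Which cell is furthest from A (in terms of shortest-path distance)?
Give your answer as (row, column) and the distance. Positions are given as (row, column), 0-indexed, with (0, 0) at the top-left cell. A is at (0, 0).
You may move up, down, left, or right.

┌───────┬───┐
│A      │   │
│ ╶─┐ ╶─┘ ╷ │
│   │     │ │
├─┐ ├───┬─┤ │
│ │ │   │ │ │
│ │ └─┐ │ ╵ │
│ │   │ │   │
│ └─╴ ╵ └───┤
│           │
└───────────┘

Computing BFS distances from A to all cells:
Furthest cell: (2, 4)
Distance: 12 steps

Path from A to the furthest cell:

┌───────┬───┐
│A → ↓  │↱ ↓│
│ ╶─┐ ╶─┘ ╷ │
│   │↳ → ↑│↓│
├─┐ ├───┬─┤ │
│ │ │   │B│↓│
│ │ └─┐ │ ╵ │
│ │   │ │↑ ↲│
│ └─╴ ╵ └───┤
│           │
└───────────┘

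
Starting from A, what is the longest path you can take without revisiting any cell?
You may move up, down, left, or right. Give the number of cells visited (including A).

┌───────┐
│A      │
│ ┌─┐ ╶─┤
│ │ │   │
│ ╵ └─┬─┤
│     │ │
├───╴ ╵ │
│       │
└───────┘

Finding longest simple path using DFS:
Start: (0, 0)
Longest path visits 8 cells
Path: A → down → down → right → right → down → left → left

Solution:

┌───────┐
│A      │
│ ┌─┐ ╶─┤
│↓│ │   │
│ ╵ └─┬─┤
│↳ → ↓│ │
├───╴ ╵ │
│B ← ↲  │
└───────┘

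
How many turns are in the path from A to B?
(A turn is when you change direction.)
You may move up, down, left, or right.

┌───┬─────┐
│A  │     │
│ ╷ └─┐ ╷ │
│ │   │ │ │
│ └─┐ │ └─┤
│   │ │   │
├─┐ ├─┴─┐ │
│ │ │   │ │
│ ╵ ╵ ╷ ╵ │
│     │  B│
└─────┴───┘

Directions: down, down, right, down, down, right, up, right, down, right
Number of turns: 7

Solution:

┌───┬─────┐
│A  │     │
│ ╷ └─┐ ╷ │
│↓│   │ │ │
│ └─┐ │ └─┤
│↳ ↓│ │   │
├─┐ ├─┴─┐ │
│ │↓│↱ ↓│ │
│ ╵ ╵ ╷ ╵ │
│  ↳ ↑│↳ B│
└─────┴───┘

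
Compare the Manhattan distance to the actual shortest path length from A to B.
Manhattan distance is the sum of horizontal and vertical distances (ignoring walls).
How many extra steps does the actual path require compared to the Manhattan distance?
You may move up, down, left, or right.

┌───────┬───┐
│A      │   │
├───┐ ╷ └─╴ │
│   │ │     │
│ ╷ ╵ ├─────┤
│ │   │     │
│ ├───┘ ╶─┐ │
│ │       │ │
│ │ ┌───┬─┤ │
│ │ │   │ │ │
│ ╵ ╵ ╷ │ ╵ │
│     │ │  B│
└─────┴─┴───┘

Manhattan distance: |5 - 0| + |5 - 0| = 10
Actual path length: 22
Extra steps: 22 - 10 = 12

Solution:

┌───────┬───┐
│A → ↓  │   │
├───┐ ╷ └─╴ │
│↓ ↰│↓│     │
│ ╷ ╵ ├─────┤
│↓│↑ ↲│↱ → ↓│
│ ├───┘ ╶─┐ │
│↓│↱ → ↑  │↓│
│ │ ┌───┬─┤ │
│↓│↑│   │ │↓│
│ ╵ ╵ ╷ │ ╵ │
│↳ ↑  │ │  B│
└─────┴─┴───┘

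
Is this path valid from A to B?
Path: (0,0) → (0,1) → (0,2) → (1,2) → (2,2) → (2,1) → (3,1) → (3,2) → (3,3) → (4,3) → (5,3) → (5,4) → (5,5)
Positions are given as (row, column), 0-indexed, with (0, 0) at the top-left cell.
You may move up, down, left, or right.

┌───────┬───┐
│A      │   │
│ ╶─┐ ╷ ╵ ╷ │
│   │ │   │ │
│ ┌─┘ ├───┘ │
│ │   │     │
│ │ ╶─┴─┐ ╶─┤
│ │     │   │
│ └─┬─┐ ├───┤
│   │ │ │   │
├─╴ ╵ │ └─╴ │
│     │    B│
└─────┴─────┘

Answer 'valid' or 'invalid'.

Checking path validity:
Result: All consecutive moves are passable.

valid

Correct solution:

┌───────┬───┐
│A → ↓  │   │
│ ╶─┐ ╷ ╵ ╷ │
│   │↓│   │ │
│ ┌─┘ ├───┘ │
│ │↓ ↲│     │
│ │ ╶─┴─┐ ╶─┤
│ │↳ → ↓│   │
│ └─┬─┐ ├───┤
│   │ │↓│   │
├─╴ ╵ │ └─╴ │
│     │↳ → B│
└─────┴─────┘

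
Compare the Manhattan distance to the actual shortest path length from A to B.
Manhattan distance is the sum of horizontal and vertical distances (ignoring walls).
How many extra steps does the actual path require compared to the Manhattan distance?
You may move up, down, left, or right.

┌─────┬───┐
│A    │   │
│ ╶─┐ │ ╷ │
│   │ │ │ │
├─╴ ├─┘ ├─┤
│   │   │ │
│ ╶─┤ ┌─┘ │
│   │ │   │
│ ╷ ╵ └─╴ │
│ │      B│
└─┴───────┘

Manhattan distance: |4 - 0| + |4 - 0| = 8
Actual path length: 10
Extra steps: 10 - 8 = 2

Solution:

┌─────┬───┐
│A    │   │
│ ╶─┐ │ ╷ │
│↳ ↓│ │ │ │
├─╴ ├─┘ ├─┤
│↓ ↲│   │ │
│ ╶─┤ ┌─┘ │
│↳ ↓│ │   │
│ ╷ ╵ └─╴ │
│ │↳ → → B│
└─┴───────┘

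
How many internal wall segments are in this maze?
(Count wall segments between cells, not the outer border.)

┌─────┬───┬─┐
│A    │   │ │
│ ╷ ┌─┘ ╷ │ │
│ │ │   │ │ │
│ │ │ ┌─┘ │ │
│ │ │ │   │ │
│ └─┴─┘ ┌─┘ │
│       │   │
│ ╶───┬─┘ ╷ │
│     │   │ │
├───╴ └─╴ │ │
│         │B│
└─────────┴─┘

Counting internal wall segments:
Total internal walls: 25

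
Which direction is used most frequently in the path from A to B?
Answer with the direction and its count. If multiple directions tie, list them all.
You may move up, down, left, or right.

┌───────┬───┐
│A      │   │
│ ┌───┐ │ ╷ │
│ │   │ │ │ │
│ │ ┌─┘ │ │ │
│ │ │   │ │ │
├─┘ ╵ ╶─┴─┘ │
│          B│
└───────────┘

Directions: right, right, right, down, down, left, down, right, right, right
Counts: {'right': 6, 'down': 3, 'left': 1}
Most common: right (6 times)

Solution:

┌───────┬───┐
│A → → ↓│   │
│ ┌───┐ │ ╷ │
│ │   │↓│ │ │
│ │ ┌─┘ │ │ │
│ │ │↓ ↲│ │ │
├─┘ ╵ ╶─┴─┘ │
│    ↳ → → B│
└───────────┘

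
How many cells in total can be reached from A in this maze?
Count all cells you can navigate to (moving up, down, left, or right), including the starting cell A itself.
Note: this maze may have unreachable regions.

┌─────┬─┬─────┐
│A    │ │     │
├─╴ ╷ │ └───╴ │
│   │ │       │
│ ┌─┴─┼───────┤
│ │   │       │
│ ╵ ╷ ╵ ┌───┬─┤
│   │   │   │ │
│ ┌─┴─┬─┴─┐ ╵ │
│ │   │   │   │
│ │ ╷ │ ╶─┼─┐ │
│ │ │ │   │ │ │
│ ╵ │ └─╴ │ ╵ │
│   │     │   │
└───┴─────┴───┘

Using BFS/flood-fill to find all reachable cells from A:
Maze size: 7 × 7 = 49 total cells
17 cell(s) are walled off and cannot be reached from A.
Reachable cells: 32

Reachable region (· marks reachable cells):

┌─────┬─┬─────┐
│A · ·│ │     │
├─╴ ╷ │ └───╴ │
│· ·│·│       │
│ ┌─┴─┼───────┤
│·│· ·│· · · ·│
│ ╵ ╷ ╵ ┌───┬─┤
│· ·│· ·│   │ │
│ ┌─┴─┬─┴─┐ ╵ │
│·│· ·│· ·│   │
│ │ ╷ │ ╶─┼─┐ │
│·│·│·│· ·│ │ │
│ ╵ │ └─╴ │ ╵ │
│· ·│· · ·│   │
└───┴─────┴───┘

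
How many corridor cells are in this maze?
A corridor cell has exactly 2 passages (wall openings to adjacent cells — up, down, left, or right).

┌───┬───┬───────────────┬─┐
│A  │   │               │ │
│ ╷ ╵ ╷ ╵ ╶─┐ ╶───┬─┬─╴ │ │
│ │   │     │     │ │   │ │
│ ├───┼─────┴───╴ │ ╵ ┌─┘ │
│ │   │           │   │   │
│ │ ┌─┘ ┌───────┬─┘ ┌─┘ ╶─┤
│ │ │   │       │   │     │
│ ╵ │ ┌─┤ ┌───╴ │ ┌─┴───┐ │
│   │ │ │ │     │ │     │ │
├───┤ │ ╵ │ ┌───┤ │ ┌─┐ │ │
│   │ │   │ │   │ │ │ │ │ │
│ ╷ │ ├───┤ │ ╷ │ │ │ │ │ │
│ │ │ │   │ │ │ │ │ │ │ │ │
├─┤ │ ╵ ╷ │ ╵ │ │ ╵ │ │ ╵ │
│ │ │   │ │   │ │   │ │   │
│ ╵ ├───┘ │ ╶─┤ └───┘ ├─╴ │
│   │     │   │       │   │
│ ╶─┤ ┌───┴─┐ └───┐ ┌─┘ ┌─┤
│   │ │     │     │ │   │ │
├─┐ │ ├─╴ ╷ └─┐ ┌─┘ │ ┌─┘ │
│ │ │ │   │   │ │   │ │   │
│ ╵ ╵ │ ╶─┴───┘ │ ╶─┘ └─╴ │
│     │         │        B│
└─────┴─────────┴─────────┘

Counting cells with exactly 2 passages:
Total corridor cells: 128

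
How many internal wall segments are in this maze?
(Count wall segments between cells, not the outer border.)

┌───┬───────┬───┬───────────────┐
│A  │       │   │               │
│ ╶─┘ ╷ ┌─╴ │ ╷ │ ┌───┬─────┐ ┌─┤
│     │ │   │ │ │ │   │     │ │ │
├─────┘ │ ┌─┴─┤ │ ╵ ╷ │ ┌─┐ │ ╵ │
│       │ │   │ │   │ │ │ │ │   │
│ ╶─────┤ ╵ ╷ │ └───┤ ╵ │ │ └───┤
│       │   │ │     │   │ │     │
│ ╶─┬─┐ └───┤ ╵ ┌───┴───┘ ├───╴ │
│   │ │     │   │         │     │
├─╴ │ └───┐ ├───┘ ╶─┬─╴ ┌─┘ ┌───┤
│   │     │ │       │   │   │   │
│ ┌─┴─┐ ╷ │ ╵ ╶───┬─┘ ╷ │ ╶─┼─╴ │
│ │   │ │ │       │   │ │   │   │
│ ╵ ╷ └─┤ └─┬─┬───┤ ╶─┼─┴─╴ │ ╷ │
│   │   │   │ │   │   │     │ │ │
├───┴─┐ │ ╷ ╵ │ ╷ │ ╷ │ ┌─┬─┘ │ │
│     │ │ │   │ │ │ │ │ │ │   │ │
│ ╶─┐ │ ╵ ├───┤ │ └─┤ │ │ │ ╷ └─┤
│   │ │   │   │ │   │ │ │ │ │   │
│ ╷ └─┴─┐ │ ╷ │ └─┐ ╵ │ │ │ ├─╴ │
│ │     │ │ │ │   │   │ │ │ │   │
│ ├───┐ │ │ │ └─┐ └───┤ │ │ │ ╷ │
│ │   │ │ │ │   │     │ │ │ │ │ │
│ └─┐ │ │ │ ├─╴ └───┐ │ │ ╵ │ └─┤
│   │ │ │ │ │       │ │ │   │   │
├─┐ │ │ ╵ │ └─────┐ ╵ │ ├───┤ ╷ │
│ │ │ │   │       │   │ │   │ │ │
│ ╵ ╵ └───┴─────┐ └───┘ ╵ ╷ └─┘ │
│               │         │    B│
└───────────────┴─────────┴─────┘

Counting internal wall segments:
Total internal walls: 210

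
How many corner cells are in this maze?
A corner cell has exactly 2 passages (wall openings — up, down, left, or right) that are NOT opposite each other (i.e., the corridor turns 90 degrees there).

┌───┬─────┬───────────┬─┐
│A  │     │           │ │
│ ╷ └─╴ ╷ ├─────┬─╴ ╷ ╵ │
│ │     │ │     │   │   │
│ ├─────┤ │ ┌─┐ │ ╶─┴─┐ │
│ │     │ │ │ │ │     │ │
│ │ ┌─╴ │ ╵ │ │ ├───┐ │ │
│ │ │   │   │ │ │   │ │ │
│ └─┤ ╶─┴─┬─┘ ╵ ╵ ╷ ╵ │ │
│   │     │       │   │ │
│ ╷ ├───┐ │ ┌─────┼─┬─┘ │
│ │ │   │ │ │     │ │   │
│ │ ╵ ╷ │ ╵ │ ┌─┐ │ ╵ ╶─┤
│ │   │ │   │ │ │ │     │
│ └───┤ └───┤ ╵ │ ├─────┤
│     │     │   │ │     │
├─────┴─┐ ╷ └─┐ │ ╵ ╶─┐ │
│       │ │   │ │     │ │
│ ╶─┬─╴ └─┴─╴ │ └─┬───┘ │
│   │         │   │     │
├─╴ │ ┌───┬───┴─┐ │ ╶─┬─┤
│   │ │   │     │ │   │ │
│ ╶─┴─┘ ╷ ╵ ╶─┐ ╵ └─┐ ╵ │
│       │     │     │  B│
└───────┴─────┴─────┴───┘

Counting corner cells (2 non-opposite passages):
Total corners: 72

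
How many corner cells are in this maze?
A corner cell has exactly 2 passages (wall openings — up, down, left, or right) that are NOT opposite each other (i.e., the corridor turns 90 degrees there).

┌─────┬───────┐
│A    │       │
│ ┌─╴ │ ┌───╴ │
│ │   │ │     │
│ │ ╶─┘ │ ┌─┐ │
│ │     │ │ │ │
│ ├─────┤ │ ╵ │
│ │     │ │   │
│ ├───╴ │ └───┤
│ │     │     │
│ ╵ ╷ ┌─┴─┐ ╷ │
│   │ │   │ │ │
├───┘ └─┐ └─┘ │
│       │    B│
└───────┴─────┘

Counting corner cells (2 non-opposite passages):
Total corners: 21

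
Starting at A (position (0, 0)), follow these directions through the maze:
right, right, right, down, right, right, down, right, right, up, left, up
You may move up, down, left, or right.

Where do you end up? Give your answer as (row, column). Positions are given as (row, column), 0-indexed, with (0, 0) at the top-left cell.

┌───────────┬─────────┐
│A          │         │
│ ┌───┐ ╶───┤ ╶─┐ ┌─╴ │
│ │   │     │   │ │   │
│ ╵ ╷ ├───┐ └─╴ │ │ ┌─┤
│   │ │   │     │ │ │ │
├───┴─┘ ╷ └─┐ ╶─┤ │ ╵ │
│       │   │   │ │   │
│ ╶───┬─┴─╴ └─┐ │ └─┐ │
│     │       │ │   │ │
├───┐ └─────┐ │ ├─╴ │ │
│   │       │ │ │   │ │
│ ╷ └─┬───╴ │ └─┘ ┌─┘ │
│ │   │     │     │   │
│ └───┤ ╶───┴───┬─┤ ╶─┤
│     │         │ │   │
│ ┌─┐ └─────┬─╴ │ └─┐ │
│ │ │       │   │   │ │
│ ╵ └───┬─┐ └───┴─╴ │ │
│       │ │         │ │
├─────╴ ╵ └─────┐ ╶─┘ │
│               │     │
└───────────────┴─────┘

Following directions step by step:
Start: (0, 0)
  right: (0, 0) → (0, 1)
  right: (0, 1) → (0, 2)
  right: (0, 2) → (0, 3)
  down: (0, 3) → (1, 3)
  right: (1, 3) → (1, 4)
  right: (1, 4) → (1, 5)
  down: (1, 5) → (2, 5)
  right: (2, 5) → (2, 6)
  right: (2, 6) → (2, 7)
  up: (2, 7) → (1, 7)
  left: (1, 7) → (1, 6)
  up: (1, 6) → (0, 6)
Final position: (0, 6)

Path taken:

┌───────────┬─────────┐
│A → → ↓    │B        │
│ ┌───┐ ╶───┤ ╶─┐ ┌─╴ │
│ │   │↳ → ↓│↑ ↰│ │   │
│ ╵ ╷ ├───┐ └─╴ │ │ ┌─┤
│   │ │   │↳ → ↑│ │ │ │
├───┴─┘ ╷ └─┐ ╶─┤ │ ╵ │
│       │   │   │ │   │
│ ╶───┬─┴─╴ └─┐ │ └─┐ │
│     │       │ │   │ │
├───┐ └─────┐ │ ├─╴ │ │
│   │       │ │ │   │ │
│ ╷ └─┬───╴ │ └─┘ ┌─┘ │
│ │   │     │     │   │
│ └───┤ ╶───┴───┬─┤ ╶─┤
│     │         │ │   │
│ ┌─┐ └─────┬─╴ │ └─┐ │
│ │ │       │   │   │ │
│ ╵ └───┬─┐ └───┴─╴ │ │
│       │ │         │ │
├─────╴ ╵ └─────┐ ╶─┘ │
│               │     │
└───────────────┴─────┘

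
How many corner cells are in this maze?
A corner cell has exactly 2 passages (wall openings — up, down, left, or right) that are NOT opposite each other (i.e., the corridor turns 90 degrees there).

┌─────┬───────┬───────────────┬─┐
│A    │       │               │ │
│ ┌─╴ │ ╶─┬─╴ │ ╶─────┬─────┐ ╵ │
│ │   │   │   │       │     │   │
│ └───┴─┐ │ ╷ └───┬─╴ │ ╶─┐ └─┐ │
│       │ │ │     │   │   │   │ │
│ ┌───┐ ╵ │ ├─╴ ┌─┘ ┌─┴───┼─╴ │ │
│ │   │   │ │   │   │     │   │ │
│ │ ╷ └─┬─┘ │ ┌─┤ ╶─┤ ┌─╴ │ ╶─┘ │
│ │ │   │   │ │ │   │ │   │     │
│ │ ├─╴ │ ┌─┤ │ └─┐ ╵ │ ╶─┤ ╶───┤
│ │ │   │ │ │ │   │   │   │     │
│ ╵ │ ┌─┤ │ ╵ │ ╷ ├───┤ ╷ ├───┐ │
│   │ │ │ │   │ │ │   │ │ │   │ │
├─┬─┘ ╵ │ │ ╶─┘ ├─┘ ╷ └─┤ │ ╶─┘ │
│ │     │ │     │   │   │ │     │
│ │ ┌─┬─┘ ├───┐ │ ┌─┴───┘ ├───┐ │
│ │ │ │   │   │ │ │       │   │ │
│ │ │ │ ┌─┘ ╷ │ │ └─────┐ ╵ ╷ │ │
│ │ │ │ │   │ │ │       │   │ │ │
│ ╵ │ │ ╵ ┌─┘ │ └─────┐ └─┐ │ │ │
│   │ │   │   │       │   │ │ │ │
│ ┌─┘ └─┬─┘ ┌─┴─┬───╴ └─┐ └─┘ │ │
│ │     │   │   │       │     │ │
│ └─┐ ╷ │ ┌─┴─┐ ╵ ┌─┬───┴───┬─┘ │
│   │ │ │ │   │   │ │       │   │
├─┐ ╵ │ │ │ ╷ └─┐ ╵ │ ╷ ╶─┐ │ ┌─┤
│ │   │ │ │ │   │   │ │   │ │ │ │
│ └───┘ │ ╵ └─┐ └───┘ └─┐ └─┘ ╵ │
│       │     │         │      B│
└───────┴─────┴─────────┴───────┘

Counting corner cells (2 non-opposite passages):
Total corners: 114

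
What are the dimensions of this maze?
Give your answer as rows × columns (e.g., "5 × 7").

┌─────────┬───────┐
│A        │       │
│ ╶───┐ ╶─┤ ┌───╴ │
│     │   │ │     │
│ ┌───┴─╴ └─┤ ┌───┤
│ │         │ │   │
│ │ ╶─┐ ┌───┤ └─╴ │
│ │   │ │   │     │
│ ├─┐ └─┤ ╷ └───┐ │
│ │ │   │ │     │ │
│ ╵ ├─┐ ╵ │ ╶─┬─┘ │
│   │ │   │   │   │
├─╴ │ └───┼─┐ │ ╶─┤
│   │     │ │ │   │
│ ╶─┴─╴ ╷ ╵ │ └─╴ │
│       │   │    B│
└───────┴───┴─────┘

Counting the maze dimensions:
Rows (vertical): 8
Columns (horizontal): 9
Dimensions: 8 × 9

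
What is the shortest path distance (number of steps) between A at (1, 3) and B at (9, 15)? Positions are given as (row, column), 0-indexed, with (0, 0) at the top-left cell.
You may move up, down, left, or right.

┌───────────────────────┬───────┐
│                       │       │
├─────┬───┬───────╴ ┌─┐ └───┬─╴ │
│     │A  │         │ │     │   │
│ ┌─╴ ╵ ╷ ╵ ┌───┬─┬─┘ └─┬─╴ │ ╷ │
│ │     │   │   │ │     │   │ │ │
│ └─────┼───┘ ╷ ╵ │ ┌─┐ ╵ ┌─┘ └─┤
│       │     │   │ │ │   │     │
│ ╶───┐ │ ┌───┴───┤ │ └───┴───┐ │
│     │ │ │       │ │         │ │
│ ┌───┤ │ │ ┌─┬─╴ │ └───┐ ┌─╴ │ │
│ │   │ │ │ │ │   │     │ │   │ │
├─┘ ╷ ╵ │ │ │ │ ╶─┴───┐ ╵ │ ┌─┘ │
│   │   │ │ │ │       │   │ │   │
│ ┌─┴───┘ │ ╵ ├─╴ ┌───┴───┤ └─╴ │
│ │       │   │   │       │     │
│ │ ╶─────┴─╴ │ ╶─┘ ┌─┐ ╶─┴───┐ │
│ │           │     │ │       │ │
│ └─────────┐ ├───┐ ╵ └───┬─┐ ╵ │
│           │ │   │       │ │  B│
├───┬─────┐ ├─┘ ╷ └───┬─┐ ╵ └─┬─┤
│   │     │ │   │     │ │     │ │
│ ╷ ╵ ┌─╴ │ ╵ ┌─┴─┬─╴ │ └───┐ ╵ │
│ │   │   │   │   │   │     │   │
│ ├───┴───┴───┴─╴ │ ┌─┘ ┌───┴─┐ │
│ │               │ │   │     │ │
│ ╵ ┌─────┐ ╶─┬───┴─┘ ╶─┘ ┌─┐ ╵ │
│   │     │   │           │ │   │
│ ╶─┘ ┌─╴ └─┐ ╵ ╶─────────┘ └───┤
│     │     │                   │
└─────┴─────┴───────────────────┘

Finding path from (1, 3) to (9, 15):
Path: (1,3) → (1,4) → (2,4) → (2,5) → (1,5) → (1,6) → (1,7) → (1,8) → (1,9) → (0,9) → (0,10) → (0,11) → (1,11) → (1,12) → (1,13) → (2,13) → (2,12) → (3,12) → (3,11) → (2,11) → (2,10) → (2,9) → (3,9) → (4,9) → (5,9) → (5,10) → (5,11) → (6,11) → (6,12) → (5,12) → (4,12) → (4,13) → (4,14) → (5,14) → (5,13) → (6,13) → (7,13) → (7,14) → (7,15) → (8,15) → (9,15)
Distance: 40 steps

Solution:

┌───────────────────────┬───────┐
│                  ↱ → ↓│       │
├─────┬───┬───────╴ ┌─┐ └───┬─╴ │
│     │A ↓│↱ → → → ↑│ │↳ → ↓│   │
│ ┌─╴ ╵ ╷ ╵ ┌───┬─┬─┘ └─┬─╴ │ ╷ │
│ │     │↳ ↑│   │ │↓ ← ↰│↓ ↲│ │ │
│ └─────┼───┘ ╷ ╵ │ ┌─┐ ╵ ┌─┘ └─┤
│       │     │   │↓│ │↑ ↲│     │
│ ╶───┐ │ ┌───┴───┤ │ └───┴───┐ │
│     │ │ │       │↓│    ↱ → ↓│ │
│ ┌───┤ │ │ ┌─┬─╴ │ └───┐ ┌─╴ │ │
│ │   │ │ │ │ │   │↳ → ↓│↑│↓ ↲│ │
├─┘ ╷ ╵ │ │ │ │ ╶─┴───┐ ╵ │ ┌─┘ │
│   │   │ │ │ │       │↳ ↑│↓│   │
│ ┌─┴───┘ │ ╵ ├─╴ ┌───┴───┤ └─╴ │
│ │       │   │   │       │↳ → ↓│
│ │ ╶─────┴─╴ │ ╶─┘ ┌─┐ ╶─┴───┐ │
│ │           │     │ │       │↓│
│ └─────────┐ ├───┐ ╵ └───┬─┐ ╵ │
│           │ │   │       │ │  B│
├───┬─────┐ ├─┘ ╷ └───┬─┐ ╵ └─┬─┤
│   │     │ │   │     │ │     │ │
│ ╷ ╵ ┌─╴ │ ╵ ┌─┴─┬─╴ │ └───┐ ╵ │
│ │   │   │   │   │   │     │   │
│ ├───┴───┴───┴─╴ │ ┌─┘ ┌───┴─┐ │
│ │               │ │   │     │ │
│ ╵ ┌─────┐ ╶─┬───┴─┘ ╶─┘ ┌─┐ ╵ │
│   │     │   │           │ │   │
│ ╶─┘ ┌─╴ └─┐ ╵ ╶─────────┘ └───┤
│     │     │                   │
└─────┴─────┴───────────────────┘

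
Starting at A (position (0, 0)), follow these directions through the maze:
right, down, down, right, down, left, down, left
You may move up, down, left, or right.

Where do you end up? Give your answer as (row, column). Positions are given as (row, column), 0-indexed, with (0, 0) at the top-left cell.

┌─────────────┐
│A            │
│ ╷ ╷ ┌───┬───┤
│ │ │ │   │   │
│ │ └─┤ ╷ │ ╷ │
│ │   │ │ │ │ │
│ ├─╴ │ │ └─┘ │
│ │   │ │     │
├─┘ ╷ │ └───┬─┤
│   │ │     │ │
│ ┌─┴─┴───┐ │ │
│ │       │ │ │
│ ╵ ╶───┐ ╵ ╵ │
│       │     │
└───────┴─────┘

Following directions step by step:
Start: (0, 0)
  right: (0, 0) → (0, 1)
  down: (0, 1) → (1, 1)
  down: (1, 1) → (2, 1)
  right: (2, 1) → (2, 2)
  down: (2, 2) → (3, 2)
  left: (3, 2) → (3, 1)
  down: (3, 1) → (4, 1)
  left: (4, 1) → (4, 0)
Final position: (4, 0)

Path taken:

┌─────────────┐
│A ↓          │
│ ╷ ╷ ┌───┬───┤
│ │↓│ │   │   │
│ │ └─┤ ╷ │ ╷ │
│ │↳ ↓│ │ │ │ │
│ ├─╴ │ │ └─┘ │
│ │↓ ↲│ │     │
├─┘ ╷ │ └───┬─┤
│B ↲│ │     │ │
│ ┌─┴─┴───┐ │ │
│ │       │ │ │
│ ╵ ╶───┐ ╵ ╵ │
│       │     │
└───────┴─────┘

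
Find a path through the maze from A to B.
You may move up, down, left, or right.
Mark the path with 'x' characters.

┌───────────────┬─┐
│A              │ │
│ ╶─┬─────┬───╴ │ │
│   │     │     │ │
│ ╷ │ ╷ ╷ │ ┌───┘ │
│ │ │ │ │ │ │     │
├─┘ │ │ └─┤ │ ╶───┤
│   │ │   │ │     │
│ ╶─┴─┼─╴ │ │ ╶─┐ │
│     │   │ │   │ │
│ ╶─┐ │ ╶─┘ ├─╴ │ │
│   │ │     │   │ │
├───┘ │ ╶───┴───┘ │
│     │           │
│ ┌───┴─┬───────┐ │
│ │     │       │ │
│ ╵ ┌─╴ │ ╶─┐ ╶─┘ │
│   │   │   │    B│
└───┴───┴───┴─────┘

Finding the shortest path through the maze:
Path length: 24 steps
Directions: right → right → right → right → right → right → right → down → left → left → down → down → down → down → left → left → down → right → right → right → right → right → down → down

Solution:

┌───────────────┬─┐
│A x x x x x x x│ │
│ ╶─┬─────┬───╴ │ │
│   │     │x x x│ │
│ ╷ │ ╷ ╷ │ ┌───┘ │
│ │ │ │ │ │x│     │
├─┘ │ │ └─┤ │ ╶───┤
│   │ │   │x│     │
│ ╶─┴─┼─╴ │ │ ╶─┐ │
│     │   │x│   │ │
│ ╶─┐ │ ╶─┘ ├─╴ │ │
│   │ │x x x│   │ │
├───┘ │ ╶───┴───┘ │
│     │x x x x x x│
│ ┌───┴─┬───────┐ │
│ │     │       │x│
│ ╵ ┌─╴ │ ╶─┐ ╶─┘ │
│   │   │   │    B│
└───┴───┴───┴─────┘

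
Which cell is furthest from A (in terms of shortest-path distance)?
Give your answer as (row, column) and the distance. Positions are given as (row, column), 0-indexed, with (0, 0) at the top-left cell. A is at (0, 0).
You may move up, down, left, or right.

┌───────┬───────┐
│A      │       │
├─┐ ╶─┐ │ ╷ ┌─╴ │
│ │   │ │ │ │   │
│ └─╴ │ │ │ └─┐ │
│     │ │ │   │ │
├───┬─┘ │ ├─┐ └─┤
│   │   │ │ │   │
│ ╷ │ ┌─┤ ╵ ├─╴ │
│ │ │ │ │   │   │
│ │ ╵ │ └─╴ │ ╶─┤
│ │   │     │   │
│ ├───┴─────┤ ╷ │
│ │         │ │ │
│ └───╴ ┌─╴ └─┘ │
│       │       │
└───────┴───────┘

Computing BFS distances from A to all cells:
Furthest cell: (4, 3)
Distance: 47 steps

Path from A to the furthest cell:

┌───────┬───────┐
│A → → ↓│↓ ↰    │
├─┐ ╶─┐ │ ╷ ┌─╴ │
│ │   │↓│↓│↑│   │
│ └─╴ │ │ │ └─┐ │
│     │↓│↓│↑ ↰│ │
├───┬─┘ │ ├─┐ └─┤
│↓ ↰│↓ ↲│↓│ │↑ ↰│
│ ╷ │ ┌─┤ ╵ ├─╴ │
│↓│↑│↓│B│↳ ↓│↱ ↑│
│ │ ╵ │ └─╴ │ ╶─┤
│↓│↑ ↲│↑ ← ↲│↑ ↰│
│ ├───┴─────┤ ╷ │
│↓│    ↱ → ↓│ │↑│
│ └───╴ ┌─╴ └─┘ │
│↳ → → ↑│  ↳ → ↑│
└───────┴───────┘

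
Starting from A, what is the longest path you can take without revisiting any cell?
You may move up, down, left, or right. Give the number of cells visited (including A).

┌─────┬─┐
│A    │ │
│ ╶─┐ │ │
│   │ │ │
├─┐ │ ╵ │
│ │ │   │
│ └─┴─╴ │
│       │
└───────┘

Finding longest simple path using DFS:
Start: (0, 0)
Longest path visits 11 cells
Path: A → right → right → down → down → right → down → left → left → left → up

Solution:

┌─────┬─┐
│A → ↓│ │
│ ╶─┐ │ │
│   │↓│ │
├─┐ │ ╵ │
│B│ │↳ ↓│
│ └─┴─╴ │
│↑ ← ← ↲│
└───────┘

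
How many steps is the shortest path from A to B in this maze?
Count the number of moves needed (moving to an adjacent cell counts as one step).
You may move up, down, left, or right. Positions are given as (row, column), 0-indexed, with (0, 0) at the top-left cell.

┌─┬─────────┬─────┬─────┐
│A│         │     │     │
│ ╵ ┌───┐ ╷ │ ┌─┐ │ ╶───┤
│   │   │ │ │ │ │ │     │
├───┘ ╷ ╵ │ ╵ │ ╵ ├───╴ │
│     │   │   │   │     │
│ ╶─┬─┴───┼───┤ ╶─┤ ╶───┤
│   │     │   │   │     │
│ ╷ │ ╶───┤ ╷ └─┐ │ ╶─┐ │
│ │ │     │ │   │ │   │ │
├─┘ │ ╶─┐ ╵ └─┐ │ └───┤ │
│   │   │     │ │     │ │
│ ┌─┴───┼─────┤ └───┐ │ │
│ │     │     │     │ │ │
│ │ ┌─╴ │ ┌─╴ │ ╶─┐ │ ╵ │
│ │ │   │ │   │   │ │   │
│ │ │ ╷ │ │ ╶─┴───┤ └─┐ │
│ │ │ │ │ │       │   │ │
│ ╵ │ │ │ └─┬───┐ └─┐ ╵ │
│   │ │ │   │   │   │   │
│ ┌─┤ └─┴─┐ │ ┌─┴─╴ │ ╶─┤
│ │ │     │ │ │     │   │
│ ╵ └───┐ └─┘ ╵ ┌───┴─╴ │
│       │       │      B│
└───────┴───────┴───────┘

Using BFS to find shortest path:
Start: (0, 0), End: (11, 11)
Path found:
(0,0) → (1,0) → (1,1) → (0,1) → (0,2) → (0,3) → (0,4) → (0,5) → (1,5) → (2,5) → (2,6) → (1,6) → (0,6) → (0,7) → (0,8) → (1,8) → (2,8) → (2,7) → (3,7) → (3,8) → (4,8) → (5,8) → (5,9) → (5,10) → (6,10) → (7,10) → (7,11) → (8,11) → (9,11) → (9,10) → (10,10) → (10,11) → (11,11)
Number of steps: 32

Solution:

┌─┬─────────┬─────┬─────┐
│A│↱ → → → ↓│↱ → ↓│     │
│ ╵ ┌───┐ ╷ │ ┌─┐ │ ╶───┤
│↳ ↑│   │ │↓│↑│ │↓│     │
├───┘ ╷ ╵ │ ╵ │ ╵ ├───╴ │
│     │   │↳ ↑│↓ ↲│     │
│ ╶─┬─┴───┼───┤ ╶─┤ ╶───┤
│   │     │   │↳ ↓│     │
│ ╷ │ ╶───┤ ╷ └─┐ │ ╶─┐ │
│ │ │     │ │   │↓│   │ │
├─┘ │ ╶─┐ ╵ └─┐ │ └───┤ │
│   │   │     │ │↳ → ↓│ │
│ ┌─┴───┼─────┤ └───┐ │ │
│ │     │     │     │↓│ │
│ │ ┌─╴ │ ┌─╴ │ ╶─┐ │ ╵ │
│ │ │   │ │   │   │ │↳ ↓│
│ │ │ ╷ │ │ ╶─┴───┤ └─┐ │
│ │ │ │ │ │       │   │↓│
│ ╵ │ │ │ └─┬───┐ └─┐ ╵ │
│   │ │ │   │   │   │↓ ↲│
│ ┌─┤ └─┴─┐ │ ┌─┴─╴ │ ╶─┤
│ │ │     │ │ │     │↳ ↓│
│ ╵ └───┐ └─┘ ╵ ┌───┴─╴ │
│       │       │      B│
└───────┴───────┴───────┘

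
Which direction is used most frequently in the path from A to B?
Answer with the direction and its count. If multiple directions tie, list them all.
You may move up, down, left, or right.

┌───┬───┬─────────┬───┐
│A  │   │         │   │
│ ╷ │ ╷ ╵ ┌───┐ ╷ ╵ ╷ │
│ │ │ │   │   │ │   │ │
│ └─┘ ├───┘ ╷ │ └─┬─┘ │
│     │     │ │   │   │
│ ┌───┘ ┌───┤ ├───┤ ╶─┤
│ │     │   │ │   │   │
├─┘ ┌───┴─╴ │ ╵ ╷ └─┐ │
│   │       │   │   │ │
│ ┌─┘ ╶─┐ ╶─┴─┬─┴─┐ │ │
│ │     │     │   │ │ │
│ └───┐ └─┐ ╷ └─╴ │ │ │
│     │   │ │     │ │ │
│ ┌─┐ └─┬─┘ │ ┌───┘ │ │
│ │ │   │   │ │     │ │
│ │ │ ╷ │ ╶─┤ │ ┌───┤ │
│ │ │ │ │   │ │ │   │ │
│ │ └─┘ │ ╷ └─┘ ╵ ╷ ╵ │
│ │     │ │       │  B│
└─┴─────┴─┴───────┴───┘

Directions: down, down, right, right, up, up, right, down, right, up, right, right, right, right, down, right, up, right, down, down, left, down, right, down, down, down, down, down, down
Counts: {'down': 13, 'right': 11, 'up': 4, 'left': 1}
Most common: down (13 times)

Solution:

┌───┬───┬─────────┬───┐
│A  │↱ ↓│↱ → → → ↓│↱ ↓│
│ ╷ │ ╷ ╵ ┌───┐ ╷ ╵ ╷ │
│↓│ │↑│↳ ↑│   │ │↳ ↑│↓│
│ └─┘ ├───┘ ╷ │ └─┬─┘ │
│↳ → ↑│     │ │   │↓ ↲│
│ ┌───┘ ┌───┤ ├───┤ ╶─┤
│ │     │   │ │   │↳ ↓│
├─┘ ┌───┴─╴ │ ╵ ╷ └─┐ │
│   │       │   │   │↓│
│ ┌─┘ ╶─┐ ╶─┴─┬─┴─┐ │ │
│ │     │     │   │ │↓│
│ └───┐ └─┐ ╷ └─╴ │ │ │
│     │   │ │     │ │↓│
│ ┌─┐ └─┬─┘ │ ┌───┘ │ │
│ │ │   │   │ │     │↓│
│ │ │ ╷ │ ╶─┤ │ ┌───┤ │
│ │ │ │ │   │ │ │   │↓│
│ │ └─┘ │ ╷ └─┘ ╵ ╷ ╵ │
│ │     │ │       │  B│
└─┴─────┴─┴───────┴───┘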